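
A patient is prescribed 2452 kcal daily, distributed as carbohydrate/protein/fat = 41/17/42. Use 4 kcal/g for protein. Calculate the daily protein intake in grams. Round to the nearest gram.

104 g/day

Protein energy = 17% × 2452 = 416.84 kcal.
At 4 kcal/g: 416.84 ÷ 4 = 104.21 g.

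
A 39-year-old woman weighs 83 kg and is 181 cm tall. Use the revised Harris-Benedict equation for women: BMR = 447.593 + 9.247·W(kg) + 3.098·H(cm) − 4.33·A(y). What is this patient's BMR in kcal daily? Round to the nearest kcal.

Harris-Benedict: BMR = 447.593 + 9.247(83) + 3.098(181) − 4.33(39) = 1606.962 kcal/day.

1607 kcal daily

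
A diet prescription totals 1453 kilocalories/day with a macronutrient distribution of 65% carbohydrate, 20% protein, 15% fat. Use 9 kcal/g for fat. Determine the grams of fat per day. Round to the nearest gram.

24 g/day

Fat energy = 15% × 1453 = 217.95 kcal.
At 9 kcal/g: 217.95 ÷ 9 = 24.2167 g.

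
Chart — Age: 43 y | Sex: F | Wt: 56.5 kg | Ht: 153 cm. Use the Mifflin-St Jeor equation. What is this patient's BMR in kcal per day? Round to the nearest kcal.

1145 kcal per day

Mifflin-St Jeor (female): BMR = 10(56.5) + 6.25(153) − 5(43) − 161 = 565 + 956.25 − 215 − 161 = 1145.25 kcal/day.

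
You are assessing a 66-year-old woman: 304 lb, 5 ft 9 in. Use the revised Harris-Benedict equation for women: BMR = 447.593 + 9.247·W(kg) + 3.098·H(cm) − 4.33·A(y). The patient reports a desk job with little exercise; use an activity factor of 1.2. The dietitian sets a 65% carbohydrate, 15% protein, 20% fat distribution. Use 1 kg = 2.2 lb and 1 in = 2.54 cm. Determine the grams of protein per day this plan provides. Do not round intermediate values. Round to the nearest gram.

Convert to metric: weight = 304 ÷ 2.2 = 138.1818 kg; height = (5×12 + 9) × 2.54 = 69 × 2.54 = 175.26 cm.
Harris-Benedict: BMR = 447.593 + 9.247(138.1818) + 3.098(175.26) − 4.33(66) = 1982.5358 kcal/day.
TEE = 1982.5358 × 1.2 = 2379.0429 kcal/day.
Protein energy = 15% × 2379.0429 = 356.8564 kcal.
Protein = 356.8564 ÷ 4 kcal/g = 89.2141 g.

89 g/day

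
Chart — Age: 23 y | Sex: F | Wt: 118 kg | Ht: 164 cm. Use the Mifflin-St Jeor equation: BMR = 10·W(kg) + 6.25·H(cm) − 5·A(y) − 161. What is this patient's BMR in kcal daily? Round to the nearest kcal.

Mifflin-St Jeor (female): BMR = 10(118) + 6.25(164) − 5(23) − 161 = 1180 + 1025 − 115 − 161 = 1929 kcal/day.

1929 kcal daily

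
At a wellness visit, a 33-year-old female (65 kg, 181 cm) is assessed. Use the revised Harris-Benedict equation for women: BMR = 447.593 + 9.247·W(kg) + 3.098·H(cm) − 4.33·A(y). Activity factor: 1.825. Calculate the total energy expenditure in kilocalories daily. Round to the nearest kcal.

2676 kilocalories daily

Harris-Benedict: BMR = 447.593 + 9.247(65) + 3.098(181) − 4.33(33) = 1466.496 kcal/day.
TEE = BMR × activity factor = 1466.496 × 1.825 = 2676.3552 kcal/day.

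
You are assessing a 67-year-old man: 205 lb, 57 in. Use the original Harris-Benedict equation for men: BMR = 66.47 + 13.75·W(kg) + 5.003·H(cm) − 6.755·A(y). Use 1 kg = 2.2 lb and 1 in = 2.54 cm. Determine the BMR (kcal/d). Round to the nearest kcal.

Convert to metric: weight = 205 ÷ 2.2 = 93.1818 kg; height = 57 × 2.54 = 144.78 cm.
Harris-Benedict: BMR = 66.47 + 13.75(93.1818) + 5.003(144.78) − 6.755(67) = 1619.4693 kcal/day.

1619 kcal/d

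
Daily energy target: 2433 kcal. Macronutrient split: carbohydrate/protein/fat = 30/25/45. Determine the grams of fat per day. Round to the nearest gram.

122 g/day

Fat energy = 45% × 2433 = 1094.85 kcal.
At 9 kcal/g: 1094.85 ÷ 9 = 121.65 g.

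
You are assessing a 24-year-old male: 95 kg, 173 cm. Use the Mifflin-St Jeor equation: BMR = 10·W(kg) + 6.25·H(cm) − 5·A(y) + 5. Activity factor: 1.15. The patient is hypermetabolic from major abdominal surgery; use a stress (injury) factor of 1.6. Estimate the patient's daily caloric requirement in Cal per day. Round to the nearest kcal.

3526 Cal per day

Mifflin-St Jeor (male): BMR = 10(95) + 6.25(173) − 5(24) + 5 = 950 + 1081.25 − 120 + 5 = 1916.25 kcal/day.
TEE = BMR × activity factor = 1916.25 × 1.15 = 2203.6875 kcal/day.
Apply stress factor: 2203.6875 × 1.6 = 3525.9 kcal/day.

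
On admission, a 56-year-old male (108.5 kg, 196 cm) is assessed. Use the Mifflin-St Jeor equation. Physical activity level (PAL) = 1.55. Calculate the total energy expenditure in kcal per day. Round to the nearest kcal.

3154 kcal per day

Mifflin-St Jeor (male): BMR = 10(108.5) + 6.25(196) − 5(56) + 5 = 1085 + 1225 − 280 + 5 = 2035 kcal/day.
TEE = BMR × activity factor = 2035 × 1.55 = 3154.25 kcal/day.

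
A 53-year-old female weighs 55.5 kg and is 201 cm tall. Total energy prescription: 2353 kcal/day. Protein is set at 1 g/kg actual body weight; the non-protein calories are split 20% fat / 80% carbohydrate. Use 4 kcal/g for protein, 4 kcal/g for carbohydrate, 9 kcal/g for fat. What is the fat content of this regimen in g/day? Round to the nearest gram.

Protein = 1 × 55.5 = 55.5 g → 55.5 × 4 = 222 kcal.
Non-protein calories = 2353 − 222 = 2131 kcal.
Fat: 20% × 2131 = 426.2 kcal; carbohydrate: 1704.8 kcal.
Fat: 426.2 kcal ÷ 9 kcal/g = 47.3556 g.

47 g/day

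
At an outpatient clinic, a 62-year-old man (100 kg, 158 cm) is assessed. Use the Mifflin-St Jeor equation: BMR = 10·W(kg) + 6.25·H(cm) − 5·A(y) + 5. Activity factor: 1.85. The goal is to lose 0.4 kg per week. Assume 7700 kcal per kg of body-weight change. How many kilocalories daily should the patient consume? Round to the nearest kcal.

2673 kilocalories daily

Mifflin-St Jeor (male): BMR = 10(100) + 6.25(158) − 5(62) + 5 = 1000 + 987.5 − 310 + 5 = 1682.5 kcal/day.
TEE = 1682.5 × 1.85 = 3112.625 kcal/day.
Required daily deficit = 0.4 × 7700 ÷ 7 = 440 kcal/day.
Target intake = 3112.625 − 440 = 2672.625 kcal/day.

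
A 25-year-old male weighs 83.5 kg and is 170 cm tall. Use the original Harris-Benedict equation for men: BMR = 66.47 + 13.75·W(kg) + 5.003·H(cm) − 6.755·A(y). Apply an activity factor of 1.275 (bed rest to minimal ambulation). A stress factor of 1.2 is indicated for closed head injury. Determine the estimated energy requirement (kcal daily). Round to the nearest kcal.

2901 kcal daily

Harris-Benedict: BMR = 66.47 + 13.75(83.5) + 5.003(170) − 6.755(25) = 1896.23 kcal/day.
TEE = BMR × activity factor = 1896.23 × 1.275 = 2417.6933 kcal/day.
Apply stress factor: 2417.6933 × 1.2 = 2901.2319 kcal/day.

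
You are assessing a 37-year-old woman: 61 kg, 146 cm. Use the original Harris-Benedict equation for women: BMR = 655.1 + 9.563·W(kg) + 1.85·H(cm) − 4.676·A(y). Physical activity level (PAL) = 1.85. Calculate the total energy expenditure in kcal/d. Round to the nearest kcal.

2471 kcal/d

Harris-Benedict: BMR = 655.1 + 9.563(61) + 1.85(146) − 4.676(37) = 1335.531 kcal/day.
TEE = BMR × activity factor = 1335.531 × 1.85 = 2470.7324 kcal/day.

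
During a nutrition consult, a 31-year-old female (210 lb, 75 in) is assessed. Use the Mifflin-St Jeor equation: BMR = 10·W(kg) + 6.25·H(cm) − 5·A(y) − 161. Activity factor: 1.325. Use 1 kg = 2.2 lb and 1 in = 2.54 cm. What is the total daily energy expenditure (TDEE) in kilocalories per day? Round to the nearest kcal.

Convert to metric: weight = 210 ÷ 2.2 = 95.4545 kg; height = 75 × 2.54 = 190.5 cm.
Mifflin-St Jeor (female): BMR = 10(95.4545) + 6.25(190.5) − 5(31) − 161 = 954.5455 + 1190.625 − 155 − 161 = 1829.1705 kcal/day.
TEE = BMR × activity factor = 1829.1705 × 1.325 = 2423.6509 kcal/day.

2424 kilocalories per day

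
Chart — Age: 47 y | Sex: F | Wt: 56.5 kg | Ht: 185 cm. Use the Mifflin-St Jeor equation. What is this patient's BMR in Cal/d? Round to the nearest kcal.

1325 Cal/d

Mifflin-St Jeor (female): BMR = 10(56.5) + 6.25(185) − 5(47) − 161 = 565 + 1156.25 − 235 − 161 = 1325.25 kcal/day.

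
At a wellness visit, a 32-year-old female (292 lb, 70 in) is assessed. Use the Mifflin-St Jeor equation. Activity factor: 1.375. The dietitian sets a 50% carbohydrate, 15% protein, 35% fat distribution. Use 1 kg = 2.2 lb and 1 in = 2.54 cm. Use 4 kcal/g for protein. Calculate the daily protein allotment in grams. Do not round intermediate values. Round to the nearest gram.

109 g/day

Convert to metric: weight = 292 ÷ 2.2 = 132.7273 kg; height = 70 × 2.54 = 177.8 cm.
Mifflin-St Jeor (female): BMR = 10(132.7273) + 6.25(177.8) − 5(32) − 161 = 1327.2727 + 1111.25 − 160 − 161 = 2117.5227 kcal/day.
TEE = 2117.5227 × 1.375 = 2911.5938 kcal/day.
Protein energy = 15% × 2911.5938 = 436.7391 kcal.
Protein = 436.7391 ÷ 4 kcal/g = 109.1848 g.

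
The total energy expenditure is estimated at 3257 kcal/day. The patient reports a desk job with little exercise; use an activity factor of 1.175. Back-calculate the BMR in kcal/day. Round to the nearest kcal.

BMR = TEE ÷ activity factor = 3257 ÷ 1.175 = 2771.9149 kcal/day.

2772 kcal/day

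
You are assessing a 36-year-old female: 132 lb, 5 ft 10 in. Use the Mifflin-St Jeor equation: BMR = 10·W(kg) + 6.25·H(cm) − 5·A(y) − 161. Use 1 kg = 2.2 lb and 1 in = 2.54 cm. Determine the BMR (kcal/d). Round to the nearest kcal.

1370 kcal/d

Convert to metric: weight = 132 ÷ 2.2 = 60 kg; height = (5×12 + 10) × 2.54 = 70 × 2.54 = 177.8 cm.
Mifflin-St Jeor (female): BMR = 10(60) + 6.25(177.8) − 5(36) − 161 = 600 + 1111.25 − 180 − 161 = 1370.25 kcal/day.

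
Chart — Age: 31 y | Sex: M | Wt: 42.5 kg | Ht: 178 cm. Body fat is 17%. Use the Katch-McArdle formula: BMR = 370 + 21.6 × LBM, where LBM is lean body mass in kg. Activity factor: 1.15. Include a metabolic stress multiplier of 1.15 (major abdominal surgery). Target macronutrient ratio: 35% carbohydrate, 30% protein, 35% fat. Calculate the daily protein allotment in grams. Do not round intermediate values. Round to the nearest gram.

112 g/day

LBM = 42.5 × (1 − 0.17) = 35.275 kg. Katch-McArdle: BMR = 370 + 21.6 × 35.275 = 1131.94 kcal/day.
TEE = 1131.94 × 1.15 = 1301.731 kcal/day.
With stress factor 1.15: 1301.731 × 1.15 = 1496.9907 kcal/day.
Protein energy = 30% × 1496.9907 = 449.0972 kcal.
Protein = 449.0972 ÷ 4 kcal/g = 112.2743 g.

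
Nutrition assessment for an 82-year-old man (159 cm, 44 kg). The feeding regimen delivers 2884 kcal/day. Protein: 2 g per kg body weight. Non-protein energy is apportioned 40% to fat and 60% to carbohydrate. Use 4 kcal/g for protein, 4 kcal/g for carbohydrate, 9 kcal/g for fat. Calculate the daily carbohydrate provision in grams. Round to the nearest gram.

Protein = 2 × 44 = 88 g → 88 × 4 = 352 kcal.
Non-protein calories = 2884 − 352 = 2532 kcal.
Fat: 40% × 2532 = 1012.8 kcal; carbohydrate: 1519.2 kcal.
Carbohydrate: 1519.2 kcal ÷ 4 kcal/g = 379.8 g.

380 g/day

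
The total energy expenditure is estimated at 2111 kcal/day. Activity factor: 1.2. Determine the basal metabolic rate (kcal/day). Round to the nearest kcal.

1759 kcal/day

BMR = TEE ÷ activity factor = 2111 ÷ 1.2 = 1759.1667 kcal/day.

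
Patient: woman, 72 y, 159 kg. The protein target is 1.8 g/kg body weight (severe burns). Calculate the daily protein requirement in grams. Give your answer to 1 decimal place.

Protein = 1.8 g/kg × 159 kg = 286.2 g/day.

286.2 g/day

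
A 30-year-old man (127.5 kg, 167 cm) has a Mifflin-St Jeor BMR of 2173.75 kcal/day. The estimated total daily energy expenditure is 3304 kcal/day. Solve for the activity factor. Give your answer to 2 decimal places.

1.52

Activity factor = TEE ÷ BMR = 3304 ÷ 2173.75 = 1.52.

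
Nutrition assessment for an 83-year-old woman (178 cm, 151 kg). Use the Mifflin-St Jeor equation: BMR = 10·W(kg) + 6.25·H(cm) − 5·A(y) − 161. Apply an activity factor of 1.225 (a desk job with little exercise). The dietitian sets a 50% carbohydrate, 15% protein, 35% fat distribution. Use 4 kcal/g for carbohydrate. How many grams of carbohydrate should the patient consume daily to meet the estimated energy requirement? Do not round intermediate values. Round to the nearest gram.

Mifflin-St Jeor (female): BMR = 10(151) + 6.25(178) − 5(83) − 161 = 1510 + 1112.5 − 415 − 161 = 2046.5 kcal/day.
TEE = 2046.5 × 1.225 = 2506.9625 kcal/day.
Carbohydrate energy = 50% × 2506.9625 = 1253.4813 kcal.
Carbohydrate = 1253.4813 ÷ 4 kcal/g = 313.3703 g.

313 g/day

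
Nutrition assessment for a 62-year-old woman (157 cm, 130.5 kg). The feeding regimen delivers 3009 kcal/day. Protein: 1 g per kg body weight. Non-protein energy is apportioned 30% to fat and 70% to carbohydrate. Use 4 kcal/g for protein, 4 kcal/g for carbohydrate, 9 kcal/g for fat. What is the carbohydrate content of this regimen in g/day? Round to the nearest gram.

Protein = 1 × 130.5 = 130.5 g → 130.5 × 4 = 522 kcal.
Non-protein calories = 3009 − 522 = 2487 kcal.
Fat: 30% × 2487 = 746.1 kcal; carbohydrate: 1740.9 kcal.
Carbohydrate: 1740.9 kcal ÷ 4 kcal/g = 435.225 g.

435 g/day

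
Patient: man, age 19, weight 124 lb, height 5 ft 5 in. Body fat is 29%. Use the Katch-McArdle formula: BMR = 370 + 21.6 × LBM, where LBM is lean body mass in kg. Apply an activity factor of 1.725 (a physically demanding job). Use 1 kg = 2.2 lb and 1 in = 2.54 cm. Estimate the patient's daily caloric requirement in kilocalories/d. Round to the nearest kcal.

2129 kilocalories/d

Convert to metric: weight = 124 ÷ 2.2 = 56.3636 kg; height = (5×12 + 5) × 2.54 = 65 × 2.54 = 165.1 cm.
LBM = 56.3636 × (1 − 0.29) = 40.0182 kg. Katch-McArdle: BMR = 370 + 21.6 × 40.0182 = 1234.3927 kcal/day.
TEE = BMR × activity factor = 1234.3927 × 1.725 = 2129.3275 kcal/day.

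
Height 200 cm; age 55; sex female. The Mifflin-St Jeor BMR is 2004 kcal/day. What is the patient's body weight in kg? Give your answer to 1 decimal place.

119.0 kg

2004 = 10·W + 6.25(200) − 5(55) − 161
10·W = 2004 − 814 = 1190, so W = 119 kg.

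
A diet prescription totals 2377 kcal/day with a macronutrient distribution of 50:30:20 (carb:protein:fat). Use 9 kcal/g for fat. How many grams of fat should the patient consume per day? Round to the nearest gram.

Fat energy = 20% × 2377 = 475.4 kcal.
At 9 kcal/g: 475.4 ÷ 9 = 52.8222 g.

53 g/day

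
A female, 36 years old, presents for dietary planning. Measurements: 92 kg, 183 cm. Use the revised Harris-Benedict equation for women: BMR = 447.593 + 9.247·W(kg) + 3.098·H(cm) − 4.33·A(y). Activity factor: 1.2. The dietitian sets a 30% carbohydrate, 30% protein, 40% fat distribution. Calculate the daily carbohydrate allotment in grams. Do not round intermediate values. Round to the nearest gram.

154 g/day

Harris-Benedict: BMR = 447.593 + 9.247(92) + 3.098(183) − 4.33(36) = 1709.371 kcal/day.
TEE = 1709.371 × 1.2 = 2051.2452 kcal/day.
Carbohydrate energy = 30% × 2051.2452 = 615.3736 kcal.
Carbohydrate = 615.3736 ÷ 4 kcal/g = 153.8434 g.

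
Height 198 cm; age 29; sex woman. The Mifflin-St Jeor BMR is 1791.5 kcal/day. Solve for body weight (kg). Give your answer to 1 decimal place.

1791.5 = 10·W + 6.25(198) − 5(29) − 161
10·W = 1791.5 − 931.5 = 860, so W = 86 kg.

86.0 kg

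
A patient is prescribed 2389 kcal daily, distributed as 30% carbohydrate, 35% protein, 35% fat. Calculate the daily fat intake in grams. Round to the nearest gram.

Fat energy = 35% × 2389 = 836.15 kcal.
At 9 kcal/g: 836.15 ÷ 9 = 92.9056 g.

93 g/day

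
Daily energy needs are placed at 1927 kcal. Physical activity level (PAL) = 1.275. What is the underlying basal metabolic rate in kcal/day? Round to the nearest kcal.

1511 kcal/day

BMR = TEE ÷ activity factor = 1927 ÷ 1.275 = 1511.3725 kcal/day.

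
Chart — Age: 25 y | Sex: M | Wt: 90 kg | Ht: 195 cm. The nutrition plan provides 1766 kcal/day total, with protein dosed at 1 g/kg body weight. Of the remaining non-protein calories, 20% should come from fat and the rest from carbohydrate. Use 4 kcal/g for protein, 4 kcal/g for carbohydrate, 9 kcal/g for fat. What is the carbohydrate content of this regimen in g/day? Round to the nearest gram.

Protein = 1 × 90 = 90 g → 90 × 4 = 360 kcal.
Non-protein calories = 1766 − 360 = 1406 kcal.
Fat: 20% × 1406 = 281.2 kcal; carbohydrate: 1124.8 kcal.
Carbohydrate: 1124.8 kcal ÷ 4 kcal/g = 281.2 g.

281 g/day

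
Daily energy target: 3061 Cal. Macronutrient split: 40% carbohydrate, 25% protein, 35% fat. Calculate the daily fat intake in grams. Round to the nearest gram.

Fat energy = 35% × 3061 = 1071.35 kcal.
At 9 kcal/g: 1071.35 ÷ 9 = 119.0389 g.

119 g/day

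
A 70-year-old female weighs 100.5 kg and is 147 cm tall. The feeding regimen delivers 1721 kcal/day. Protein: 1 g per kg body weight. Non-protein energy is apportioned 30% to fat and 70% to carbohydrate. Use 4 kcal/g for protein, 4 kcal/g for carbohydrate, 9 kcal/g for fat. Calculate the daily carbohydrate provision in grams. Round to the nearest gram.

231 g/day

Protein = 1 × 100.5 = 100.5 g → 100.5 × 4 = 402 kcal.
Non-protein calories = 1721 − 402 = 1319 kcal.
Fat: 30% × 1319 = 395.7 kcal; carbohydrate: 923.3 kcal.
Carbohydrate: 923.3 kcal ÷ 4 kcal/g = 230.825 g.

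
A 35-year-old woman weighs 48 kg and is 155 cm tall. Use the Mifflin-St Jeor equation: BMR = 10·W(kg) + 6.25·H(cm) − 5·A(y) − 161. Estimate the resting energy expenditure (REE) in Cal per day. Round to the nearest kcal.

1113 Cal per day

Mifflin-St Jeor (female): BMR = 10(48) + 6.25(155) − 5(35) − 161 = 480 + 968.75 − 175 − 161 = 1112.75 kcal/day.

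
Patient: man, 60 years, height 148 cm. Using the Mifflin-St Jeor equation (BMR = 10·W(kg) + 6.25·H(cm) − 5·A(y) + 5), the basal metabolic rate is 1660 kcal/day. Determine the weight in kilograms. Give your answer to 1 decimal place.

103.0 kg

1660 = 10·W + 6.25(148) − 5(60) + 5
10·W = 1660 − 630 = 1030, so W = 103 kg.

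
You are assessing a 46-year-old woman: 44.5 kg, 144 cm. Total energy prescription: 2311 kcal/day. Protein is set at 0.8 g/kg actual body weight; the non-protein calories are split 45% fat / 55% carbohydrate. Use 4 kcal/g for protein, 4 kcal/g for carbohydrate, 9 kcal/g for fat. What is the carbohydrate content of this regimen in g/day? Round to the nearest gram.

Protein = 0.8 × 44.5 = 35.6 g → 35.6 × 4 = 142.4 kcal.
Non-protein calories = 2311 − 142.4 = 2168.6 kcal.
Fat: 45% × 2168.6 = 975.87 kcal; carbohydrate: 1192.73 kcal.
Carbohydrate: 1192.73 kcal ÷ 4 kcal/g = 298.1825 g.

298 g/day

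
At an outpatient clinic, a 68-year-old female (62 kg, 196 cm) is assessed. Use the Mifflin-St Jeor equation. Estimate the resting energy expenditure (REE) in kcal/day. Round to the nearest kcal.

Mifflin-St Jeor (female): BMR = 10(62) + 6.25(196) − 5(68) − 161 = 620 + 1225 − 340 − 161 = 1344 kcal/day.

1344 kcal/day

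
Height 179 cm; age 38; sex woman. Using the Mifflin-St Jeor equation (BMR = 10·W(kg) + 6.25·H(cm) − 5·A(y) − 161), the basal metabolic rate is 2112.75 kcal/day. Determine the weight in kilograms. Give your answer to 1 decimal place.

134.5 kg

2112.75 = 10·W + 6.25(179) − 5(38) − 161
10·W = 2112.75 − 767.75 = 1345, so W = 134.5 kg.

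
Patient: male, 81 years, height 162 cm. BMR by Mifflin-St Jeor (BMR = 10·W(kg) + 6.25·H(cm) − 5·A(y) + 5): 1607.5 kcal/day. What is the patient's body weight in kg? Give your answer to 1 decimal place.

99.5 kg

1607.5 = 10·W + 6.25(162) − 5(81) + 5
10·W = 1607.5 − 612.5 = 995, so W = 99.5 kg.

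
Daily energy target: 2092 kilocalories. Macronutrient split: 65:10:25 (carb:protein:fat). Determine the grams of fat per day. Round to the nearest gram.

Fat energy = 25% × 2092 = 523 kcal.
At 9 kcal/g: 523 ÷ 9 = 58.1111 g.

58 g/day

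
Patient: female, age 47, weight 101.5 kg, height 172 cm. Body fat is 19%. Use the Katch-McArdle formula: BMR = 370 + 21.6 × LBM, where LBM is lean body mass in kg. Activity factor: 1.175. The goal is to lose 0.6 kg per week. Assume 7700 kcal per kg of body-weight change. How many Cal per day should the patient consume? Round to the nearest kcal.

LBM = 101.5 × (1 − 0.19) = 82.215 kg. Katch-McArdle: BMR = 370 + 21.6 × 82.215 = 2145.844 kcal/day.
TEE = 2145.844 × 1.175 = 2521.3667 kcal/day.
Required daily deficit = 0.6 × 7700 ÷ 7 = 660 kcal/day.
Target intake = 2521.3667 − 660 = 1861.3667 kcal/day.

1861 Cal per day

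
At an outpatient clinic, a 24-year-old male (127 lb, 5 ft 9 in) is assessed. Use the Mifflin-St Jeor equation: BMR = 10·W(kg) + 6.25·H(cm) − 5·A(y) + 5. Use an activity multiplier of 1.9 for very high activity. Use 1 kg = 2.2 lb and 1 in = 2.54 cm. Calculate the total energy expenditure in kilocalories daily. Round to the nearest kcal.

2960 kilocalories daily

Convert to metric: weight = 127 ÷ 2.2 = 57.7273 kg; height = (5×12 + 9) × 2.54 = 69 × 2.54 = 175.26 cm.
Mifflin-St Jeor (male): BMR = 10(57.7273) + 6.25(175.26) − 5(24) + 5 = 577.2727 + 1095.375 − 120 + 5 = 1557.6477 kcal/day.
TEE = BMR × activity factor = 1557.6477 × 1.9 = 2959.5307 kcal/day.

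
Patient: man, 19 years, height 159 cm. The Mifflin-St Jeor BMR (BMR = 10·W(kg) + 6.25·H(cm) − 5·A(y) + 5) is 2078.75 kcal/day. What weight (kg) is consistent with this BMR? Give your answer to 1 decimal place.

2078.75 = 10·W + 6.25(159) − 5(19) + 5
10·W = 2078.75 − 903.75 = 1175, so W = 117.5 kg.

117.5 kg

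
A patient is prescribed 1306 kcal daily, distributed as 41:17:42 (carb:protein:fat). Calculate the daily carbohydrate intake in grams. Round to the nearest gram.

Carbohydrate energy = 41% × 1306 = 535.46 kcal.
At 4 kcal/g: 535.46 ÷ 4 = 133.865 g.

134 g/day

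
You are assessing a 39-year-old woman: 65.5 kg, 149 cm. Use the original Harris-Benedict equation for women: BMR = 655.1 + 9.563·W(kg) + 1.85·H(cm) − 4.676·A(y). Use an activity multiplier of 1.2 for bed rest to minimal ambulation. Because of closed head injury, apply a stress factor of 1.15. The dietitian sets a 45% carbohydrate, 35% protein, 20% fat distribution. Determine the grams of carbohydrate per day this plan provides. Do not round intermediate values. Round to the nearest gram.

Harris-Benedict: BMR = 655.1 + 9.563(65.5) + 1.85(149) − 4.676(39) = 1374.7625 kcal/day.
TEE = 1374.7625 × 1.2 = 1649.715 kcal/day.
With stress factor 1.15: 1649.715 × 1.15 = 1897.1723 kcal/day.
Carbohydrate energy = 45% × 1897.1723 = 853.7275 kcal.
Carbohydrate = 853.7275 ÷ 4 kcal/g = 213.4319 g.

213 g/day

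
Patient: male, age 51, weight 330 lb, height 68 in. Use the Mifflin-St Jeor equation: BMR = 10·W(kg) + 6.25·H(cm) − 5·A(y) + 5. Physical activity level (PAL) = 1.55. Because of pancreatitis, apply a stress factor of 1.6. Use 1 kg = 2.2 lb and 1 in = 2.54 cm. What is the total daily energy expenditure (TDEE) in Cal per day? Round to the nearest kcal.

Convert to metric: weight = 330 ÷ 2.2 = 150 kg; height = 68 × 2.54 = 172.72 cm.
Mifflin-St Jeor (male): BMR = 10(150) + 6.25(172.72) − 5(51) + 5 = 1500 + 1079.5 − 255 + 5 = 2329.5 kcal/day.
TEE = BMR × activity factor = 2329.5 × 1.55 = 3610.725 kcal/day.
Apply stress factor: 3610.725 × 1.6 = 5777.16 kcal/day.

5777 Cal per day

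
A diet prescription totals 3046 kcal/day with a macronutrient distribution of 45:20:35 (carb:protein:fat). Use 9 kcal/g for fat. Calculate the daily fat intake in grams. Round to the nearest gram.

Fat energy = 35% × 3046 = 1066.1 kcal.
At 9 kcal/g: 1066.1 ÷ 9 = 118.4556 g.

118 g/day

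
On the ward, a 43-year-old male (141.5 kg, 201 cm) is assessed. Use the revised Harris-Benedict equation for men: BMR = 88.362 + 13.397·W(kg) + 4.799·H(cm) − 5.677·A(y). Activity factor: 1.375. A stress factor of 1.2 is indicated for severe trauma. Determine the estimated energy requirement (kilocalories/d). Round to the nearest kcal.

Harris-Benedict: BMR = 88.362 + 13.397(141.5) + 4.799(201) − 5.677(43) = 2704.5255 kcal/day.
TEE = BMR × activity factor = 2704.5255 × 1.375 = 3718.7226 kcal/day.
Apply stress factor: 3718.7226 × 1.2 = 4462.4671 kcal/day.

4462 kilocalories/d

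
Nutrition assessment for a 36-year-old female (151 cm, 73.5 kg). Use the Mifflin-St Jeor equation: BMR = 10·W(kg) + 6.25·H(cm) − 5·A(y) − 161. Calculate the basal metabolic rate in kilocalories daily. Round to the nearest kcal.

Mifflin-St Jeor (female): BMR = 10(73.5) + 6.25(151) − 5(36) − 161 = 735 + 943.75 − 180 − 161 = 1337.75 kcal/day.

1338 kilocalories daily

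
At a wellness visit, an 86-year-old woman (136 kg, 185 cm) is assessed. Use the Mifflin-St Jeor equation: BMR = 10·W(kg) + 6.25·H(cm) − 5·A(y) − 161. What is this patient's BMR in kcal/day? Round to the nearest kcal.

Mifflin-St Jeor (female): BMR = 10(136) + 6.25(185) − 5(86) − 161 = 1360 + 1156.25 − 430 − 161 = 1925.25 kcal/day.

1925 kcal/day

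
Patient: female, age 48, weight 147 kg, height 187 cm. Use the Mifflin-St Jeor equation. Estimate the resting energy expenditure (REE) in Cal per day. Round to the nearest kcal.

Mifflin-St Jeor (female): BMR = 10(147) + 6.25(187) − 5(48) − 161 = 1470 + 1168.75 − 240 − 161 = 2237.75 kcal/day.

2238 Cal per day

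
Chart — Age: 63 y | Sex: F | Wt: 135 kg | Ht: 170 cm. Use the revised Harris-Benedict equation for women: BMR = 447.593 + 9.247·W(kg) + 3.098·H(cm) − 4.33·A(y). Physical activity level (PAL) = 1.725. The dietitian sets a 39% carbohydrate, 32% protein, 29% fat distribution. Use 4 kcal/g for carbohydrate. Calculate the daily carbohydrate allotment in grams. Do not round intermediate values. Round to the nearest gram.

328 g/day

Harris-Benedict: BMR = 447.593 + 9.247(135) + 3.098(170) − 4.33(63) = 1949.808 kcal/day.
TEE = 1949.808 × 1.725 = 3363.4188 kcal/day.
Carbohydrate energy = 39% × 3363.4188 = 1311.7333 kcal.
Carbohydrate = 1311.7333 ÷ 4 kcal/g = 327.9333 g.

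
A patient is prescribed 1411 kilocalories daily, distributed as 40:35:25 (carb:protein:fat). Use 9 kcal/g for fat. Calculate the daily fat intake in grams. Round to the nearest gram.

Fat energy = 25% × 1411 = 352.75 kcal.
At 9 kcal/g: 352.75 ÷ 9 = 39.1944 g.

39 g/day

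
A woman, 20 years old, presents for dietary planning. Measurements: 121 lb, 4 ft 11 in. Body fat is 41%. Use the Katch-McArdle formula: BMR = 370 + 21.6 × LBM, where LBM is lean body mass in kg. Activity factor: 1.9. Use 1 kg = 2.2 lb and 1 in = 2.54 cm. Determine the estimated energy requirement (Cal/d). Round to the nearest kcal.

2035 Cal/d

Convert to metric: weight = 121 ÷ 2.2 = 55 kg; height = (4×12 + 11) × 2.54 = 59 × 2.54 = 149.86 cm.
LBM = 55 × (1 − 0.41) = 32.45 kg. Katch-McArdle: BMR = 370 + 21.6 × 32.45 = 1070.92 kcal/day.
TEE = BMR × activity factor = 1070.92 × 1.9 = 2034.748 kcal/day.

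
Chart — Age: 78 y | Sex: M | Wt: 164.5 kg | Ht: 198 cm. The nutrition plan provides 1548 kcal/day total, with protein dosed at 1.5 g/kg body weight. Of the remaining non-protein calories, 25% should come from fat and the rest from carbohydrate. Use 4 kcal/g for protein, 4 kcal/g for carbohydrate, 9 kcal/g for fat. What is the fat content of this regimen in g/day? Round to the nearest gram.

Protein = 1.5 × 164.5 = 246.75 g → 246.75 × 4 = 987 kcal.
Non-protein calories = 1548 − 987 = 561 kcal.
Fat: 25% × 561 = 140.25 kcal; carbohydrate: 420.75 kcal.
Fat: 140.25 kcal ÷ 9 kcal/g = 15.5833 g.

16 g/day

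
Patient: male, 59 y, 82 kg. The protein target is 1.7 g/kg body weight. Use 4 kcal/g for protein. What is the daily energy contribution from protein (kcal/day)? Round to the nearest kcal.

558 kcal/day

Protein = 1.7 g/kg × 82 kg = 139.4 g/day.
Protein energy = 139.4 g × 4 kcal/g = 557.6 kcal/day.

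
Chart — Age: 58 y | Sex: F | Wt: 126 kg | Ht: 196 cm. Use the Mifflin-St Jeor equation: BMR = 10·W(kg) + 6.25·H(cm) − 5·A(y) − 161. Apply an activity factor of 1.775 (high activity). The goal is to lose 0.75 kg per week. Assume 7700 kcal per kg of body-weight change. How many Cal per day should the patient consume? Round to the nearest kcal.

2785 Cal per day

Mifflin-St Jeor (female): BMR = 10(126) + 6.25(196) − 5(58) − 161 = 1260 + 1225 − 290 − 161 = 2034 kcal/day.
TEE = 2034 × 1.775 = 3610.35 kcal/day.
Required daily deficit = 0.75 × 7700 ÷ 7 = 825 kcal/day.
Target intake = 3610.35 − 825 = 2785.35 kcal/day.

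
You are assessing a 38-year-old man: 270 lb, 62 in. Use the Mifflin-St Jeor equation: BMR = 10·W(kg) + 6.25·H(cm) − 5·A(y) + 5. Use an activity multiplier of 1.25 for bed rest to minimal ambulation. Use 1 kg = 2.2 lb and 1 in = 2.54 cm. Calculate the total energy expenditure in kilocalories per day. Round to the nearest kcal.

Convert to metric: weight = 270 ÷ 2.2 = 122.7273 kg; height = 62 × 2.54 = 157.48 cm.
Mifflin-St Jeor (male): BMR = 10(122.7273) + 6.25(157.48) − 5(38) + 5 = 1227.2727 + 984.25 − 190 + 5 = 2026.5227 kcal/day.
TEE = BMR × activity factor = 2026.5227 × 1.25 = 2533.1534 kcal/day.

2533 kilocalories per day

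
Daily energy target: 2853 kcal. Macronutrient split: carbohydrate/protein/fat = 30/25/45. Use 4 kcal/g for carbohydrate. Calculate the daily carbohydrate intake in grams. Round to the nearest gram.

Carbohydrate energy = 30% × 2853 = 855.9 kcal.
At 4 kcal/g: 855.9 ÷ 4 = 213.975 g.

214 g/day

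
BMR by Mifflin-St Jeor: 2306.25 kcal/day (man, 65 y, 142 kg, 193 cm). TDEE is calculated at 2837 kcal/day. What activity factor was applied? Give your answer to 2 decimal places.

1.23

Activity factor = TEE ÷ BMR = 2837 ÷ 2306.25 = 1.23.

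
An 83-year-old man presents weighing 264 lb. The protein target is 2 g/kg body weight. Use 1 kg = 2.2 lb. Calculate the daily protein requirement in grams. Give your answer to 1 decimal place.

240.0 g/day

Weight in kg = 264 ÷ 2.2 = 120 kg.
Protein = 2 g/kg × 120 kg = 240 g/day.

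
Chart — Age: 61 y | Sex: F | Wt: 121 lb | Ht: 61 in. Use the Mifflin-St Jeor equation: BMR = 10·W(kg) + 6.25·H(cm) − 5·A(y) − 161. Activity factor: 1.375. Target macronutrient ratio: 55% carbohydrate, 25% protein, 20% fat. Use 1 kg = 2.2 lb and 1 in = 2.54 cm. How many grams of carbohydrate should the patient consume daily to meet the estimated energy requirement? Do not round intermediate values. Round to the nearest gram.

199 g/day

Convert to metric: weight = 121 ÷ 2.2 = 55 kg; height = 61 × 2.54 = 154.94 cm.
Mifflin-St Jeor (female): BMR = 10(55) + 6.25(154.94) − 5(61) − 161 = 550 + 968.375 − 305 − 161 = 1052.375 kcal/day.
TEE = 1052.375 × 1.375 = 1447.0156 kcal/day.
Carbohydrate energy = 55% × 1447.0156 = 795.8586 kcal.
Carbohydrate = 795.8586 ÷ 4 kcal/g = 198.9646 g.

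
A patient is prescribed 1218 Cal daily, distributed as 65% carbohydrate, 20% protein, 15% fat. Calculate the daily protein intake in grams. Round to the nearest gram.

61 g/day

Protein energy = 20% × 1218 = 243.6 kcal.
At 4 kcal/g: 243.6 ÷ 4 = 60.9 g.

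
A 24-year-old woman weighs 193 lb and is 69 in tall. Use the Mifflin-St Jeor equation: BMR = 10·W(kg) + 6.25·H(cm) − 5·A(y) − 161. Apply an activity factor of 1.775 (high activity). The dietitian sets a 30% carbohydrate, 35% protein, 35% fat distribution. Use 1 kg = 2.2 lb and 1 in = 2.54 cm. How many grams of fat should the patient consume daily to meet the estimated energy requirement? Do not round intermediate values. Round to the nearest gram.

117 g/day

Convert to metric: weight = 193 ÷ 2.2 = 87.7273 kg; height = 69 × 2.54 = 175.26 cm.
Mifflin-St Jeor (female): BMR = 10(87.7273) + 6.25(175.26) − 5(24) − 161 = 877.2727 + 1095.375 − 120 − 161 = 1691.6477 kcal/day.
TEE = 1691.6477 × 1.775 = 3002.6747 kcal/day.
Fat energy = 35% × 3002.6747 = 1050.9362 kcal.
Fat = 1050.9362 ÷ 9 kcal/g = 116.7707 g.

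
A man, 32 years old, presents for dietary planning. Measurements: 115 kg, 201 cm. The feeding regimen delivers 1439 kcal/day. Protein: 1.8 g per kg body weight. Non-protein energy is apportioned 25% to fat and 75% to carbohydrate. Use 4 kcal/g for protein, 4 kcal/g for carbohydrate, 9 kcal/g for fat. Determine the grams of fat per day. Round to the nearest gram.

Protein = 1.8 × 115 = 207 g → 207 × 4 = 828 kcal.
Non-protein calories = 1439 − 828 = 611 kcal.
Fat: 25% × 611 = 152.75 kcal; carbohydrate: 458.25 kcal.
Fat: 152.75 kcal ÷ 9 kcal/g = 16.9722 g.

17 g/day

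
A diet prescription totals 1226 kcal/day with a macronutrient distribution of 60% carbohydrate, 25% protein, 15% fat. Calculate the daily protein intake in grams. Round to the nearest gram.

Protein energy = 25% × 1226 = 306.5 kcal.
At 4 kcal/g: 306.5 ÷ 4 = 76.625 g.

77 g/day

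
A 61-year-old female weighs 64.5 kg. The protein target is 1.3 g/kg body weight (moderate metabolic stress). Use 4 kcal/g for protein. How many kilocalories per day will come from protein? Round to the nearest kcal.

335 kcal/day

Protein = 1.3 g/kg × 64.5 kg = 83.85 g/day.
Protein energy = 83.85 g × 4 kcal/g = 335.4 kcal/day.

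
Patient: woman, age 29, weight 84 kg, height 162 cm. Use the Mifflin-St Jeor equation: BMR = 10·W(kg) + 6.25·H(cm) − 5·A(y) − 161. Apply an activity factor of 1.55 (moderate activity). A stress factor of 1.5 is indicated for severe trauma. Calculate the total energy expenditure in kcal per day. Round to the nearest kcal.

Mifflin-St Jeor (female): BMR = 10(84) + 6.25(162) − 5(29) − 161 = 840 + 1012.5 − 145 − 161 = 1546.5 kcal/day.
TEE = BMR × activity factor = 1546.5 × 1.55 = 2397.075 kcal/day.
Apply stress factor: 2397.075 × 1.5 = 3595.6125 kcal/day.

3596 kcal per day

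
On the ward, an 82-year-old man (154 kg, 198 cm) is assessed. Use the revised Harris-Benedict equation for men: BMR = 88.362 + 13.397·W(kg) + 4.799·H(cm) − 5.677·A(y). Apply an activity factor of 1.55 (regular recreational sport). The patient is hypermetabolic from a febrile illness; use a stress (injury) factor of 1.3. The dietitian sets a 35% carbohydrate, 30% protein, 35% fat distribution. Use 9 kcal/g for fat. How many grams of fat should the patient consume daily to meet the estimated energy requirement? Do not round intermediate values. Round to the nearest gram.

Harris-Benedict: BMR = 88.362 + 13.397(154) + 4.799(198) − 5.677(82) = 2636.188 kcal/day.
TEE = 2636.188 × 1.55 = 4086.0914 kcal/day.
With stress factor 1.3: 4086.0914 × 1.3 = 5311.9188 kcal/day.
Fat energy = 35% × 5311.9188 = 1859.1716 kcal.
Fat = 1859.1716 ÷ 9 kcal/g = 206.5746 g.

207 g/day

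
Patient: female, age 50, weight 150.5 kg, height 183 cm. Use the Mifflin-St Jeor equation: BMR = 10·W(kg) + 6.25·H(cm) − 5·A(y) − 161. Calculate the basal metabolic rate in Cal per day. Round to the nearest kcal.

Mifflin-St Jeor (female): BMR = 10(150.5) + 6.25(183) − 5(50) − 161 = 1505 + 1143.75 − 250 − 161 = 2237.75 kcal/day.

2238 Cal per day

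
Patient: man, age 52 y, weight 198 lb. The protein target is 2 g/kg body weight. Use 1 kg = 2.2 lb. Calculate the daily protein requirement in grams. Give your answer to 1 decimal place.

Weight in kg = 198 ÷ 2.2 = 90 kg.
Protein = 2 g/kg × 90 kg = 180 g/day.

180.0 g/day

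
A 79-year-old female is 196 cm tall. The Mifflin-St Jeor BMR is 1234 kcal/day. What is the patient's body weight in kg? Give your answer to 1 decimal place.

56.5 kg

1234 = 10·W + 6.25(196) − 5(79) − 161
10·W = 1234 − 669 = 565, so W = 56.5 kg.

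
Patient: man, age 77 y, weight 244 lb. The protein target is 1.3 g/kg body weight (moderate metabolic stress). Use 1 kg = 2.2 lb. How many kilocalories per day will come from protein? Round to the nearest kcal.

577 kcal/day

Weight in kg = 244 ÷ 2.2 = 110.9091 kg.
Protein = 1.3 g/kg × 110.9091 kg = 144.1818 g/day.
Protein energy = 144.1818 g × 4 kcal/g = 576.7273 kcal/day.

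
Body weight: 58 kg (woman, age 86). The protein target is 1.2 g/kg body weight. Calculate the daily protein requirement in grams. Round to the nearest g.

Protein = 1.2 g/kg × 58 kg = 69.6 g/day.

70 g/day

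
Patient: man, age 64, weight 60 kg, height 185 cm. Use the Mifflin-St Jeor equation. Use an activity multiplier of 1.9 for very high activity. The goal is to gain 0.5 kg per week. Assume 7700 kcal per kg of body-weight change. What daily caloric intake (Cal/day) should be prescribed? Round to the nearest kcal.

Mifflin-St Jeor (male): BMR = 10(60) + 6.25(185) − 5(64) + 5 = 600 + 1156.25 − 320 + 5 = 1441.25 kcal/day.
TEE = 1441.25 × 1.9 = 2738.375 kcal/day.
Required daily surplus = 0.5 × 7700 ÷ 7 = 550 kcal/day.
Target intake = 2738.375 + 550 = 3288.375 kcal/day.

3288 Cal/day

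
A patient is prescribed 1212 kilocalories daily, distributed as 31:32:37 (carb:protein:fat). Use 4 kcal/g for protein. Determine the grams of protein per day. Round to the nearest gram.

Protein energy = 32% × 1212 = 387.84 kcal.
At 4 kcal/g: 387.84 ÷ 4 = 96.96 g.

97 g/day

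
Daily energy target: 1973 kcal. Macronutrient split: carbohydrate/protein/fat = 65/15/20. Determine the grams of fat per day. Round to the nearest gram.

44 g/day

Fat energy = 20% × 1973 = 394.6 kcal.
At 9 kcal/g: 394.6 ÷ 9 = 43.8444 g.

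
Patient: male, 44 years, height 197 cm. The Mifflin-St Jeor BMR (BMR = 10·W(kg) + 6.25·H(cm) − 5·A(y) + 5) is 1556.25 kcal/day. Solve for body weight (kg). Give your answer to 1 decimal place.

54.0 kg

1556.25 = 10·W + 6.25(197) − 5(44) + 5
10·W = 1556.25 − 1016.25 = 540, so W = 54 kg.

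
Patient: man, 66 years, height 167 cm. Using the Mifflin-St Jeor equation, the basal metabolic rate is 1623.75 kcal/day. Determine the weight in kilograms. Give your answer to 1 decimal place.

90.5 kg

1623.75 = 10·W + 6.25(167) − 5(66) + 5
10·W = 1623.75 − 718.75 = 905, so W = 90.5 kg.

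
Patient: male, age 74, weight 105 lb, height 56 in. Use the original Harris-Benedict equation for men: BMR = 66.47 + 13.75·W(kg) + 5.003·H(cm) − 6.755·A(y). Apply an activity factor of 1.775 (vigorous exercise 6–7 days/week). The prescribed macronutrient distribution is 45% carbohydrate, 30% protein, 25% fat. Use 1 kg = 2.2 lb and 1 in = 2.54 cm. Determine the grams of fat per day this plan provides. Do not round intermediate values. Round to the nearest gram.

46 g/day

Convert to metric: weight = 105 ÷ 2.2 = 47.7273 kg; height = 56 × 2.54 = 142.24 cm.
Harris-Benedict: BMR = 66.47 + 13.75(47.7273) + 5.003(142.24) − 6.755(74) = 934.4767 kcal/day.
TEE = 934.4767 × 1.775 = 1658.6962 kcal/day.
Fat energy = 25% × 1658.6962 = 414.674 kcal.
Fat = 414.674 ÷ 9 kcal/g = 46.0749 g.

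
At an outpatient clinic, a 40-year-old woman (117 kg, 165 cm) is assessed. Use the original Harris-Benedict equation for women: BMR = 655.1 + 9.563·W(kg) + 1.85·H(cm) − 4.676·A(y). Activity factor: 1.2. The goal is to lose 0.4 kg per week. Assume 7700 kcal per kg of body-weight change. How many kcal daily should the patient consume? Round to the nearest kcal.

1831 kcal daily

Harris-Benedict: BMR = 655.1 + 9.563(117) + 1.85(165) − 4.676(40) = 1892.181 kcal/day.
TEE = 1892.181 × 1.2 = 2270.6172 kcal/day.
Required daily deficit = 0.4 × 7700 ÷ 7 = 440 kcal/day.
Target intake = 2270.6172 − 440 = 1830.6172 kcal/day.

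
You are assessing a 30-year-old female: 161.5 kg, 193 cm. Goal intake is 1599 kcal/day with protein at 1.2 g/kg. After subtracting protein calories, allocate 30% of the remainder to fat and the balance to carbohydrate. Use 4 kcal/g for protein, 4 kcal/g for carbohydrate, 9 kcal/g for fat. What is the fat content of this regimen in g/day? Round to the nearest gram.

27 g/day

Protein = 1.2 × 161.5 = 193.8 g → 193.8 × 4 = 775.2 kcal.
Non-protein calories = 1599 − 775.2 = 823.8 kcal.
Fat: 30% × 823.8 = 247.14 kcal; carbohydrate: 576.66 kcal.
Fat: 247.14 kcal ÷ 9 kcal/g = 27.46 g.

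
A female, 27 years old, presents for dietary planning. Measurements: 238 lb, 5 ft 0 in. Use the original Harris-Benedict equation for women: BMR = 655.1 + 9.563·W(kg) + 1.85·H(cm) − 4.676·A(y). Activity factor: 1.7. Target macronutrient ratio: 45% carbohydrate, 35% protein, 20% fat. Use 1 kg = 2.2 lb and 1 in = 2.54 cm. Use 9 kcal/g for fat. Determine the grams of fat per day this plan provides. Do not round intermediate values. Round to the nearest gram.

Convert to metric: weight = 238 ÷ 2.2 = 108.1818 kg; height = (5×12 + 0) × 2.54 = 60 × 2.54 = 152.4 cm.
Harris-Benedict: BMR = 655.1 + 9.563(108.1818) + 1.85(152.4) − 4.676(27) = 1845.3307 kcal/day.
TEE = 1845.3307 × 1.7 = 3137.0622 kcal/day.
Fat energy = 20% × 3137.0622 = 627.4124 kcal.
Fat = 627.4124 ÷ 9 kcal/g = 69.7125 g.

70 g/day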